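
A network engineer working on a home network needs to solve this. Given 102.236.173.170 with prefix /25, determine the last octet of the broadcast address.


Given: IP = 102.236.173.170, prefix = /25
Host bits = 32 - 25 = 7
Network last octet = 170 AND mask = 128
Host part size = 2^7 - 1 = 127
Broadcast last octet = 128 OR 127 = 255

255


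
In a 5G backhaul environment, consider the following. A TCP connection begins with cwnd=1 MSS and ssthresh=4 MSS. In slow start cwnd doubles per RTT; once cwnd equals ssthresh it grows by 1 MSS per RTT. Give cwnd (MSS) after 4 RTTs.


RTT 0: cwnd = 1 MSS (initial)
RTT 1: cwnd = 2 MSS (slow start, doubled)
RTT 2: cwnd = 4 MSS (slow start, doubled)
RTT 3: cwnd = 5 MSS (congestion avoidance, +1)
RTT 4: cwnd = 6 MSS (congestion avoidance, +1)

6


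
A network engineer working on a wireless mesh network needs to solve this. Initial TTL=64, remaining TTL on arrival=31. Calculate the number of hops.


Given: initial TTL = 64, received TTL = 31
Hops = initial TTL - received TTL
Hops = 64 - 31 = 33

33


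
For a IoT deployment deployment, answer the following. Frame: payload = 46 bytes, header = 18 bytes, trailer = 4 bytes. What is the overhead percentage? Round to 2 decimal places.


Given: payload = 46 B, header = 18 B, trailer = 4 B
Overhead bytes = header + trailer = 18 + 4 = 22
Total frame = payload + overhead = 46 + 22 = 68
Overhead % = 22 / 68 * 100 = 32.3529% -> 32.35% (2 dp)

32.35


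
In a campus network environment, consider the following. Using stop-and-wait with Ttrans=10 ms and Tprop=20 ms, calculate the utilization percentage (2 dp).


Given: Ttrans = 10 ms, Tprop = 20 ms
RTT = 2 * Tprop = 2 * 20 = 40 ms
U = Ttrans / (Ttrans + RTT)
U = 10 / (10 + 40)
U = 10 / 50 = 0.2
U% = 20.00%

20.00


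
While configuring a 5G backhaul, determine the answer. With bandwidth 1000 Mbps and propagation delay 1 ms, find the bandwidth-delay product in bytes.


Given: bandwidth = 1000 Mbps, delay = 1 ms
BDP in bits = 1000 * 10^6 * 1 / 1000
BDP in bits = 1000000
BDP in bytes = 1000000 / 8 = 125000

125000


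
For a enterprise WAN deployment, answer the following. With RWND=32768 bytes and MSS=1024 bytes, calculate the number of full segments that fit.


Given: RWND = 32768 bytes, MSS = 1024 bytes
Full segments = floor(RWND / MSS)
Full segments = floor(32768 / 1024)
Full segments = floor(32.0) = 32

32


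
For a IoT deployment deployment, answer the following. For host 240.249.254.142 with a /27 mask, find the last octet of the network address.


Given: IP = 240.249.254.142, prefix = /27
Subnet mask = 255.255.255.224
Last octet of IP: 142
Last octet of mask: 224
Network last octet = 142 AND 224 = 128

128


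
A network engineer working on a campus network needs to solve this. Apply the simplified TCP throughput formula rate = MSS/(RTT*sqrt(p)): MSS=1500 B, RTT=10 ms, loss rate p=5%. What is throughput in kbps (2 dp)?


Given: MSS = 1500 bytes, RTT = 10 ms, loss = 5%
RTT in seconds = 10 / 1000 = 0.01
Loss rate = 5% = 0.05
sqrt(loss) = sqrt(0.05) = 0.223606797750
Throughput (bytes/s) = 1500 / (0.01 * 0.223606797750) = 670820.3932
Throughput (kbps) = 670820.3932 * 8 / 1000 = 5366.563146 -> 5366.56 kbps (2 dp)

5366.56


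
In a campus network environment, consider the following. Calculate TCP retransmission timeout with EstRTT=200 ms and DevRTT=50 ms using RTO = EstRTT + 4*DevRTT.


Given: EstRTT = 200 ms, DevRTT = 50 ms
Timeout = EstRTT + 4 * DevRTT
4 * DevRTT = 4 * 50 = 200
Timeout = 200 + 200 = 400 ms

400


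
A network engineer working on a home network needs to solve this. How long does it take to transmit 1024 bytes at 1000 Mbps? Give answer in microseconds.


Given: packet = 1024 bytes, bandwidth = 1000 Mbps
Packet in bits = 1024 * 8 = 8192 bits
Bandwidth = 1000 * 10^6 = 1000000000 bps
Time = 8192 / 1000000000 seconds
Time in us = 8192 * 10^6 / 1000000000 = 8.192

8.192


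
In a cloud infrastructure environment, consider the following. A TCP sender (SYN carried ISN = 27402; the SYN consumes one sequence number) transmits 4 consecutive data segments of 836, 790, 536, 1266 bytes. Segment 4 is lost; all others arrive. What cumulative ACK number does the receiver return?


SYN uses sequence number 27402; first data byte = ISN + 1 = 27403.
Segment 1: SEQ = 27403, len = 836 B, covers [27403, 28238]
Segment 2: SEQ = 28239, len = 790 B, covers [28239, 29028]
Segment 3: SEQ = 29029, len = 536 B, covers [29029, 29564]
Segment 4: SEQ = 29565, len = 1266 B, covers [29565, 30830] [LOST]
In-order data received: bytes [27403, 29564] (segments 1..3).
Segment 4 missing -> gap begins at byte 29565.
Cumulative ACK = next expected in-order byte = 27403 + 836 + 790 + 536 = 29565

29565


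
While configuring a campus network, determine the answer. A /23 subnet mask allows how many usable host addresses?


Given: subnet mask /23
Host bits = 32 - 23 = 9
Total addresses = 2^9 = 512
Usable hosts = 512 - 2 (network + broadcast) = 510

510


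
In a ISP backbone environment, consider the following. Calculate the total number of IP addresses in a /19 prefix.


Given: CIDR prefix /19
Host bits = 32 - 19 = 13
Total addresses = 2^13 = 8192

8192


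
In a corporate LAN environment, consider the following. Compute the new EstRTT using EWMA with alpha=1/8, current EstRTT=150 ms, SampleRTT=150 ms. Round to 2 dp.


Given: EstRTT = 150 ms, SampleRTT = 150 ms, alpha = 1/8
New EstRTT = (1 - alpha) * EstRTT + alpha * SampleRTT
(7/8) * 150 = 131.25
(1/8) * 150 = 18.75
New EstRTT = 131.25 + 18.75 = 150 ms -> 150.00 ms (2 dp)

150.00


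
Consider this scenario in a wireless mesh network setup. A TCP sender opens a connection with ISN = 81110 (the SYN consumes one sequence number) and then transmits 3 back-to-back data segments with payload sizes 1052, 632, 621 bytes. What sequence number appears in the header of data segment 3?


The SYN occupies sequence number ISN = 81110, so the first data byte is ISN + 1 = 81111.
SEQ of data segment i = (ISN + 1) + sum of payload sizes of segments 1..i-1.
Segment 1: SEQ = 81111, payload = 1052 bytes
Segment 2: SEQ = 82163, payload = 632 bytes
Segment 3: SEQ = 82795, payload = 621 bytes
SEQ of segment 3 = 81111 + 1052 + 632 = 82795

82795


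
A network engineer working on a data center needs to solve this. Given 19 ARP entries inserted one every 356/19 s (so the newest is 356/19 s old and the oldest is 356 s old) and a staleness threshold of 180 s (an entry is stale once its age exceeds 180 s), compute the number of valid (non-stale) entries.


Ages are k * 356/19 s for k = 1..19 (spacing = 18.7368 s).
Entry k is valid iff k * 356/19 <= 180 iff k <= 19 * 180 / 356 = 9.6067
n_valid = floor(9.6067) = 9
(n_stale = 19 - 9 = 10)

9


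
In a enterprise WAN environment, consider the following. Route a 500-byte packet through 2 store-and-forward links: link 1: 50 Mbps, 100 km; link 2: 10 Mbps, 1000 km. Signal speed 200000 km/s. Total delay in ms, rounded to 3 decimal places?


Packet = 500 bytes = 4000 bits. Store-and-forward: sum (t_trans + t_prop) per link.
Link 1: t_trans = 4000/(50*10^6) s = 0.0800 ms; t_prop = 100/200000 s = 0.5000 ms; subtotal = 0.5800 ms
Link 2: t_trans = 4000/(10*10^6) s = 0.4000 ms; t_prop = 1000/200000 s = 5.0000 ms; subtotal = 5.4000 ms
End-to-end = 0.5800 + 5.4000 = 5.9800 ms -> 5.980 ms (3 dp)

5.980


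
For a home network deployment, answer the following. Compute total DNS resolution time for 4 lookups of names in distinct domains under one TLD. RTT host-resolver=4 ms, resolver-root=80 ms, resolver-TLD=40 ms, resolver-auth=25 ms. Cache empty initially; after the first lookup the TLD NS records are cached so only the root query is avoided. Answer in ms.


Lookup 1 (cold cache): local + root + TLD + auth = 4 + 80 + 40 + 25 = 149 ms
Lookups 2..4 (TLD NS cached -> skip root; new domain -> still ask TLD and auth): local + TLD + auth = 4 + 40 + 25 = 69 ms each
Remaining 3 lookups: 3 * 69 = 207 ms
Total = 149 + 207 = 356 ms

356


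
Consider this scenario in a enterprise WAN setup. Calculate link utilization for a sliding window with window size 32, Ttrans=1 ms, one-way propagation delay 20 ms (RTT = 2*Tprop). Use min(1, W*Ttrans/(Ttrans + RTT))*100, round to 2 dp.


Given: W = 32, Ttrans = 1 ms, RTT = 40 ms (= 2 * Tprop, Tprop = 20 ms)
Cycle time = Ttrans + RTT = 1 + 40 = 41 ms (first packet sent until its ACK returns)
W * Ttrans = 32 * 1 = 32 ms of sending per cycle
W * Ttrans / (Ttrans + RTT) = 32 / 41 = 0.780488
U = min(1, 0.780488) = 0.780488
U% = 78.05%

78.05


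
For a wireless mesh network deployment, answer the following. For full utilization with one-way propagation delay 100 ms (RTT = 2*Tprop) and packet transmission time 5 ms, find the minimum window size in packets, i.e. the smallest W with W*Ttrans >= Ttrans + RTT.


Given: Ttrans = 5 ms, RTT = 200 ms (= 2 * Tprop, Tprop = 100 ms)
Time until first ACK returns = Ttrans + RTT = 5 + 200 = 205 ms
Need W * Ttrans >= Ttrans + RTT  ->  W >= (Ttrans + RTT) / Ttrans
(Ttrans + RTT) / Ttrans = 205 / 5 = 41
W_min = ceil(41) = 41

41


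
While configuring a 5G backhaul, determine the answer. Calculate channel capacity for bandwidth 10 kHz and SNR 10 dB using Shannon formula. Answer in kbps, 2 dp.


Given: B = 10 kHz, SNR = 10 dB
SNR linear = 10^(10/10) = 10
1 + SNR = 11
log2(11) = 3.4594316186
C = 10 * 1000 * 3.4594316186 = 34594.3162 bps
C = 34.594316 kbps -> 34.59 kbps (2 dp)

34.59


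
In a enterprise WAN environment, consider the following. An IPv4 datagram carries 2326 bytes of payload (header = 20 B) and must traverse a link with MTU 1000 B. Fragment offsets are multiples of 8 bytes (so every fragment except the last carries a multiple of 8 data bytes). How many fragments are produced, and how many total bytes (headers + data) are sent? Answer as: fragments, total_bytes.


Max data per non-final fragment = floor((MTU - header)/8)*8 = floor((1000 - 20)/8)*8 = floor(980/8)*8 = 976 B
Final fragment needs no 8-byte alignment: it can carry up to MTU - header = 980 B
Non-final fragments needed = ceil((payload - 980) / 976) = ceil(1346/976) = ceil(1.3791) = 2
Number of fragments = 2 + 1 = 3
Fragment sizes (data): 2 * 976 B + 374 B (last, 374 <= 980 OK)
Total bytes sent = payload + n_frags * header = 2326 + 3*20 = 2326 + 60 = 2386 B

3, 2386


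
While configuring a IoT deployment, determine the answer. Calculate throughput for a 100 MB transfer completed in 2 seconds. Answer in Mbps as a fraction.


Given: file = 100 MB, time = 2 s
File in Mb = 100 * 8 = 800 Mb
Throughput = 800 / 2 Mbps
Throughput = 400 Mbps

400


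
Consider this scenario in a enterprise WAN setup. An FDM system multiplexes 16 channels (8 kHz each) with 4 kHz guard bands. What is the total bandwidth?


Given: 16 channels, 8 kHz each, guard = 4 kHz
Channel bandwidth = 16 * 8 = 128 kHz
Guard bands = 15 gaps * 4 kHz = 60 kHz
Total = 128 + 60 = 188 kHz

188


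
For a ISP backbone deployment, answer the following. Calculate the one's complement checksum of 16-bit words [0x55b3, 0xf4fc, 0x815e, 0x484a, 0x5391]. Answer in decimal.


Given words: [0x55b3, 0xf4fc, 0x815e, 0x484a, 0x5391]
Step 1: Sum all words
Raw sum = 21939 + 62716 + 33118 + 18506 + 21393 = 157672
Step 2: Fold carry: (26600 + 2) = 26602
One's complement = ~26602 & 0xFFFF = 38933

38933


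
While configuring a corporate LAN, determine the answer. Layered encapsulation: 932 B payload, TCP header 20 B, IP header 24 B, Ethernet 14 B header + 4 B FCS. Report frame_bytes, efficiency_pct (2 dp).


TCP segment = 932 + 20 = 952 B
IP packet = 952 + 24 = 976 B
Ethernet frame = 976 + 14 + 4 = 994 B
Efficiency = app / frame = 932 / 994 = 0.937626 = 93.7626% -> 93.76% (2 dp)

994, 93.76


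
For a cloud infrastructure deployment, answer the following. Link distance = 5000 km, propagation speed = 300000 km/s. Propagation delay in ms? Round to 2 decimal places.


Given: distance = 5000 km, speed = 300000 km/s
Delay = distance / speed = 5000 / 300000 seconds
Delay in ms = 5000 * 1000 / 300000
Delay = 16.6667 ms
Rounded to 2 dp = 16.67 ms

16.67


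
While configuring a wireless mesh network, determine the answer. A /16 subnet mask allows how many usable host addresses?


Given: subnet mask /16
Host bits = 32 - 16 = 16
Total addresses = 2^16 = 65536
Usable hosts = 65536 - 2 (network + broadcast) = 65534

65534


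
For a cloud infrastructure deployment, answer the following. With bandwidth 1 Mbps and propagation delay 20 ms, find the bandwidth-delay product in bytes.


Given: bandwidth = 1 Mbps, delay = 20 ms
BDP in bits = 1 * 10^6 * 20 / 1000
BDP in bits = 20000
BDP in bytes = 20000 / 8 = 2500

2500


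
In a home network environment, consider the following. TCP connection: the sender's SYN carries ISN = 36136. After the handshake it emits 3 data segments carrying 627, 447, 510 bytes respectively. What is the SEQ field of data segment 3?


The SYN occupies sequence number ISN = 36136, so the first data byte is ISN + 1 = 36137.
SEQ of data segment i = (ISN + 1) + sum of payload sizes of segments 1..i-1.
Segment 1: SEQ = 36137, payload = 627 bytes
Segment 2: SEQ = 36764, payload = 447 bytes
Segment 3: SEQ = 37211, payload = 510 bytes
SEQ of segment 3 = 36137 + 627 + 447 = 37211

37211


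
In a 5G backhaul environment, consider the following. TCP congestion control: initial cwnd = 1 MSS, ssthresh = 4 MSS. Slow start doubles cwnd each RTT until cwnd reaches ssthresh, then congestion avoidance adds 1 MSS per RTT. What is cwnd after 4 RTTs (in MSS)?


RTT 0: cwnd = 1 MSS (initial)
RTT 1: cwnd = 2 MSS (slow start, doubled)
RTT 2: cwnd = 4 MSS (slow start, doubled)
RTT 3: cwnd = 5 MSS (congestion avoidance, +1)
RTT 4: cwnd = 6 MSS (congestion avoidance, +1)

6


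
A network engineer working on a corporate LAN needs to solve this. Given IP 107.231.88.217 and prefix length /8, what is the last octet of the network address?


Given: IP = 107.231.88.217, prefix = /8
Subnet mask = 255.0.0.0
Last octet of IP: 217
Last octet of mask: 0
Network last octet = 217 AND 0 = 0

0


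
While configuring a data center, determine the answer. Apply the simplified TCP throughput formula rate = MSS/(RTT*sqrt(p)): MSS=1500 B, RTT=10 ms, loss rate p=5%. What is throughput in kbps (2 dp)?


Given: MSS = 1500 bytes, RTT = 10 ms, loss = 5%
RTT in seconds = 10 / 1000 = 0.01
Loss rate = 5% = 0.05
sqrt(loss) = sqrt(0.05) = 0.223606797750
Throughput (bytes/s) = 1500 / (0.01 * 0.223606797750) = 670820.3932
Throughput (kbps) = 670820.3932 * 8 / 1000 = 5366.563146 -> 5366.56 kbps (2 dp)

5366.56


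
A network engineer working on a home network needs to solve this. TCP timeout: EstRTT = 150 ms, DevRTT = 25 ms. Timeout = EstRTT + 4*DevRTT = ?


Given: EstRTT = 150 ms, DevRTT = 25 ms
Timeout = EstRTT + 4 * DevRTT
4 * DevRTT = 4 * 25 = 100
Timeout = 150 + 100 = 250 ms

250


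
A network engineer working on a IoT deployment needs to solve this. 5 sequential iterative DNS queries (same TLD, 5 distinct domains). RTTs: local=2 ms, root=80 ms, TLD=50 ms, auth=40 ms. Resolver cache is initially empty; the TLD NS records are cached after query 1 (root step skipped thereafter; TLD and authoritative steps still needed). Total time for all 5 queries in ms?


Lookup 1 (cold cache): local + root + TLD + auth = 2 + 80 + 50 + 40 = 172 ms
Lookups 2..5 (TLD NS cached -> skip root; new domain -> still ask TLD and auth): local + TLD + auth = 2 + 50 + 40 = 92 ms each
Remaining 4 lookups: 4 * 92 = 368 ms
Total = 172 + 368 = 540 ms

540


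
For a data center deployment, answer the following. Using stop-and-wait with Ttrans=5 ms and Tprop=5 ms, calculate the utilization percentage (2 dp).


Given: Ttrans = 5 ms, Tprop = 5 ms
RTT = 2 * Tprop = 2 * 5 = 10 ms
U = Ttrans / (Ttrans + RTT)
U = 5 / (5 + 10)
U = 5 / 15 = 0.333333
U% = 33.33%

33.33


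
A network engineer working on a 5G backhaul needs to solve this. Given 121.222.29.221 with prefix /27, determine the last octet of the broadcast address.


Given: IP = 121.222.29.221, prefix = /27
Host bits = 32 - 27 = 5
Network last octet = 221 AND mask = 192
Host part size = 2^5 - 1 = 31
Broadcast last octet = 192 OR 31 = 223

223


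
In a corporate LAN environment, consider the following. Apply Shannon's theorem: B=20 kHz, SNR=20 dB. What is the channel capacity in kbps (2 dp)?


Given: B = 20 kHz, SNR = 20 dB
SNR linear = 10^(20/10) = 100
1 + SNR = 101
log2(101) = 6.6582114828
C = 20 * 1000 * 6.6582114828 = 133164.2297 bps
C = 133.164230 kbps -> 133.16 kbps (2 dp)

133.16


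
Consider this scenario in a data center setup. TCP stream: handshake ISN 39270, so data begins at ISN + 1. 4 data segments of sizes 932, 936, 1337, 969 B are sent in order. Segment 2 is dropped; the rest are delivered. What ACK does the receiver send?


SYN uses sequence number 39270; first data byte = ISN + 1 = 39271.
Segment 1: SEQ = 39271, len = 932 B, covers [39271, 40202]
Segment 2: SEQ = 40203, len = 936 B, covers [40203, 41138] [LOST]
Segment 3: SEQ = 41139, len = 1337 B, covers [41139, 42475]
Segment 4: SEQ = 42476, len = 969 B, covers [42476, 43444]
In-order data received: bytes [39271, 40202] (segments 1..1).
Segment 2 missing -> gap begins at byte 40203; later segments buffered out of order.
Cumulative ACK = next expected in-order byte = 39271 + 932 = 40203

40203


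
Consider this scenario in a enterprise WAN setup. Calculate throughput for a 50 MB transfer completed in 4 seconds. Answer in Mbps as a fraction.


Given: file = 50 MB, time = 4 s
File in Mb = 50 * 8 = 400 Mb
Throughput = 400 / 4 Mbps
Throughput = 100 Mbps

100


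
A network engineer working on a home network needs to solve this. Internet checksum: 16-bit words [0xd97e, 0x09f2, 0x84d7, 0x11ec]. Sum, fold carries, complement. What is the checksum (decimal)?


Given words: [0xd97e, 0x09f2, 0x84d7, 0x11ec]
Step 1: Sum all words
Raw sum = 55678 + 2546 + 34007 + 4588 = 96819
Step 2: Fold carry: (31283 + 1) = 31284
One's complement = ~31284 & 0xFFFF = 34251

34251


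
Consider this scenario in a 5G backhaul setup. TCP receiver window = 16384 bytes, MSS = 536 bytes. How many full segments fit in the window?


Given: RWND = 16384 bytes, MSS = 536 bytes
Full segments = floor(RWND / MSS)
Full segments = floor(16384 / 536)
Full segments = floor(30.5672) = 30

30


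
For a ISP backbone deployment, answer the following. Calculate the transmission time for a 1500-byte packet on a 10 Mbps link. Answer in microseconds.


Given: packet = 1500 bytes, bandwidth = 10 Mbps
Packet in bits = 1500 * 8 = 12000 bits
Bandwidth = 10 * 10^6 = 10000000 bps
Time = 12000 / 10000000 seconds
Time in us = 12000 * 10^6 / 10000000 = 1200

1200


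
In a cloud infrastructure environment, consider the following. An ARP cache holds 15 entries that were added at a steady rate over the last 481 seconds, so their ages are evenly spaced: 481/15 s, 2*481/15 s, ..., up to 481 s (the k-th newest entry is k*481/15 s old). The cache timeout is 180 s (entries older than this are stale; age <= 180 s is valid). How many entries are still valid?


Ages are k * 481/15 s for k = 1..15 (spacing = 32.0667 s).
Entry k is valid iff k * 481/15 <= 180 iff k <= 15 * 180 / 481 = 5.6133
n_valid = floor(5.6133) = 5
(n_stale = 15 - 5 = 10)

5


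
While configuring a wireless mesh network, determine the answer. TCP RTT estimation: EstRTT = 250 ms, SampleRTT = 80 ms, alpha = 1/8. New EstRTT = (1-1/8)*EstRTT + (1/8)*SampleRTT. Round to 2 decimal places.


Given: EstRTT = 250 ms, SampleRTT = 80 ms, alpha = 1/8
New EstRTT = (1 - alpha) * EstRTT + alpha * SampleRTT
(7/8) * 250 = 218.75
(1/8) * 80 = 10
New EstRTT = 218.75 + 10 = 228.75 ms -> 228.75 ms (2 dp)

228.75


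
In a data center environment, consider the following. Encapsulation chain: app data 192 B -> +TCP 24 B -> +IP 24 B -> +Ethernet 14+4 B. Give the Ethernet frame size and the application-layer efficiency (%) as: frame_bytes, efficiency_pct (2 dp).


TCP segment = 192 + 24 = 216 B
IP packet = 216 + 24 = 240 B
Ethernet frame = 240 + 14 + 4 = 258 B
Efficiency = app / frame = 192 / 258 = 0.744186 = 74.4186% -> 74.42% (2 dp)

258, 74.42


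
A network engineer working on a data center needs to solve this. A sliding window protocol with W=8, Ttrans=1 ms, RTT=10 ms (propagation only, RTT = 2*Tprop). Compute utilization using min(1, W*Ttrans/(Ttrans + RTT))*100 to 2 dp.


Given: W = 8, Ttrans = 1 ms, RTT = 10 ms (= 2 * Tprop, Tprop = 5 ms)
Cycle time = Ttrans + RTT = 1 + 10 = 11 ms (first packet sent until its ACK returns)
W * Ttrans = 8 * 1 = 8 ms of sending per cycle
W * Ttrans / (Ttrans + RTT) = 8 / 11 = 0.727273
U = min(1, 0.727273) = 0.727273
U% = 72.73%

72.73


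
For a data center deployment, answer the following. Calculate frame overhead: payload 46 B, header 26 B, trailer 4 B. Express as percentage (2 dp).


Given: payload = 46 B, header = 26 B, trailer = 4 B
Overhead bytes = header + trailer = 26 + 4 = 30
Total frame = payload + overhead = 46 + 30 = 76
Overhead % = 30 / 76 * 100 = 39.4737% -> 39.47% (2 dp)

39.47


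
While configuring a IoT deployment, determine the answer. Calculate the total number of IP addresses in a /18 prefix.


Given: CIDR prefix /18
Host bits = 32 - 18 = 14
Total addresses = 2^14 = 16384

16384


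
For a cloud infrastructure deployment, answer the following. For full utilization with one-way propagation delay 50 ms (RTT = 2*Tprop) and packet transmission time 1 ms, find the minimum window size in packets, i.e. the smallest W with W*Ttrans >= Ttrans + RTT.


Given: Ttrans = 1 ms, RTT = 100 ms (= 2 * Tprop, Tprop = 50 ms)
Time until first ACK returns = Ttrans + RTT = 1 + 100 = 101 ms
Need W * Ttrans >= Ttrans + RTT  ->  W >= (Ttrans + RTT) / Ttrans
(Ttrans + RTT) / Ttrans = 101 / 1 = 101
W_min = ceil(101) = 101

101


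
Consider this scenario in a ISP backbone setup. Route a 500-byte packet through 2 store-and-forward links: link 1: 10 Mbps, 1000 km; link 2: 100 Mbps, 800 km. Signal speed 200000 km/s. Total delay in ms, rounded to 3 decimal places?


Packet = 500 bytes = 4000 bits. Store-and-forward: sum (t_trans + t_prop) per link.
Link 1: t_trans = 4000/(10*10^6) s = 0.4000 ms; t_prop = 1000/200000 s = 5.0000 ms; subtotal = 5.4000 ms
Link 2: t_trans = 4000/(100*10^6) s = 0.0400 ms; t_prop = 800/200000 s = 4.0000 ms; subtotal = 4.0400 ms
End-to-end = 5.4000 + 4.0400 = 9.4400 ms -> 9.440 ms (3 dp)

9.440


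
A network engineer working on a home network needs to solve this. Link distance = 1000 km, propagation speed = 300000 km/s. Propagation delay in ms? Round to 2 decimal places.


Given: distance = 1000 km, speed = 300000 km/s
Delay = distance / speed = 1000 / 300000 seconds
Delay in ms = 1000 * 1000 / 300000
Delay = 3.3333 ms
Rounded to 2 dp = 3.33 ms

3.33


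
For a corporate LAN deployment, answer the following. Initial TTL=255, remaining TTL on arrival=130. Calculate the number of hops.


Given: initial TTL = 255, received TTL = 130
Hops = initial TTL - received TTL
Hops = 255 - 130 = 125

125


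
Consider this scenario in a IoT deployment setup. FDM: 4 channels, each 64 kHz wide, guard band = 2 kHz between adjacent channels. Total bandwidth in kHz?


Given: 4 channels, 64 kHz each, guard = 2 kHz
Channel bandwidth = 4 * 64 = 256 kHz
Guard bands = 3 gaps * 2 kHz = 6 kHz
Total = 256 + 6 = 262 kHz

262


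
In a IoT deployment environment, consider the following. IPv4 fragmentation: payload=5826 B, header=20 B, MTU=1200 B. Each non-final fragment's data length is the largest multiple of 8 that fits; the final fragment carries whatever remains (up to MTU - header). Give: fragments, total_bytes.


Max data per non-final fragment = floor((MTU - header)/8)*8 = floor((1200 - 20)/8)*8 = floor(1180/8)*8 = 1176 B
Final fragment needs no 8-byte alignment: it can carry up to MTU - header = 1180 B
Non-final fragments needed = ceil((payload - 1180) / 1176) = ceil(4646/1176) = ceil(3.9507) = 4
Number of fragments = 4 + 1 = 5
Fragment sizes (data): 4 * 1176 B + 1122 B (last, 1122 <= 1180 OK)
Total bytes sent = payload + n_frags * header = 5826 + 5*20 = 5826 + 100 = 5926 B

5, 5926


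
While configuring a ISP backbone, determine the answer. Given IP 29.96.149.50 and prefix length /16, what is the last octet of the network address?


Given: IP = 29.96.149.50, prefix = /16
Subnet mask = 255.255.0.0
Last octet of IP: 50
Last octet of mask: 0
Network last octet = 50 AND 0 = 0

0


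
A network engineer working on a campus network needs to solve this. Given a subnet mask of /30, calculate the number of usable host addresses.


Given: subnet mask /30
Host bits = 32 - 30 = 2
Total addresses = 2^2 = 4
Usable hosts = 4 - 2 (network + broadcast) = 2

2


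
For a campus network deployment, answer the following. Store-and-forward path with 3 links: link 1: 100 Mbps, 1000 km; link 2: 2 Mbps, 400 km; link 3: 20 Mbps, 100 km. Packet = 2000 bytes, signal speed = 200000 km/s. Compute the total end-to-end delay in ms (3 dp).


Packet = 2000 bytes = 16000 bits. Store-and-forward: sum (t_trans + t_prop) per link.
Link 1: t_trans = 16000/(100*10^6) s = 0.1600 ms; t_prop = 1000/200000 s = 5.0000 ms; subtotal = 5.1600 ms
Link 2: t_trans = 16000/(2*10^6) s = 8.0000 ms; t_prop = 400/200000 s = 2.0000 ms; subtotal = 10.0000 ms
Link 3: t_trans = 16000/(20*10^6) s = 0.8000 ms; t_prop = 100/200000 s = 0.5000 ms; subtotal = 1.3000 ms
End-to-end = 5.1600 + 10.0000 + 1.3000 = 16.4600 ms -> 16.460 ms (3 dp)

16.460


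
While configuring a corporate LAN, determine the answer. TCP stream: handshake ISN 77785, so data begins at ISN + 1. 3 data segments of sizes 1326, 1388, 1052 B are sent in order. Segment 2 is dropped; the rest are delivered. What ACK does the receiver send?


SYN uses sequence number 77785; first data byte = ISN + 1 = 77786.
Segment 1: SEQ = 77786, len = 1326 B, covers [77786, 79111]
Segment 2: SEQ = 79112, len = 1388 B, covers [79112, 80499] [LOST]
Segment 3: SEQ = 80500, len = 1052 B, covers [80500, 81551]
In-order data received: bytes [77786, 79111] (segments 1..1).
Segment 2 missing -> gap begins at byte 79112; later segments buffered out of order.
Cumulative ACK = next expected in-order byte = 77786 + 1326 = 79112

79112


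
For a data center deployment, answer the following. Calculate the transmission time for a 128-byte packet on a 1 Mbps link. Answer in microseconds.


Given: packet = 128 bytes, bandwidth = 1 Mbps
Packet in bits = 128 * 8 = 1024 bits
Bandwidth = 1 * 10^6 = 1000000 bps
Time = 1024 / 1000000 seconds
Time in us = 1024 * 10^6 / 1000000 = 1024

1024


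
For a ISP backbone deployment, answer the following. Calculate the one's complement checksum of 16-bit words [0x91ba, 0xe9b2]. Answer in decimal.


Given words: [0x91ba, 0xe9b2]
Step 1: Sum all words
Raw sum = 37306 + 59826 = 97132
Step 2: Fold carry: (31596 + 1) = 31597
One's complement = ~31597 & 0xFFFF = 33938

33938


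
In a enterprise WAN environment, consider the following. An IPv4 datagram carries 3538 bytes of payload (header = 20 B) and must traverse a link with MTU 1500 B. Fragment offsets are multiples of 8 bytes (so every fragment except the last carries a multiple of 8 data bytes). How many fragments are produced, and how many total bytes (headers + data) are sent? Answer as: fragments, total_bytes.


Max data per non-final fragment = floor((MTU - header)/8)*8 = floor((1500 - 20)/8)*8 = floor(1480/8)*8 = 1480 B
Final fragment needs no 8-byte alignment: it can carry up to MTU - header = 1480 B
Non-final fragments needed = ceil((payload - 1480) / 1480) = ceil(2058/1480) = ceil(1.3905) = 2
Number of fragments = 2 + 1 = 3
Fragment sizes (data): 2 * 1480 B + 578 B (last, 578 <= 1480 OK)
Total bytes sent = payload + n_frags * header = 3538 + 3*20 = 3538 + 60 = 3598 B

3, 3598


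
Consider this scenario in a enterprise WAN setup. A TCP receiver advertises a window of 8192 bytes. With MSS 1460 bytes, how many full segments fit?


Given: RWND = 8192 bytes, MSS = 1460 bytes
Full segments = floor(RWND / MSS)
Full segments = floor(8192 / 1460)
Full segments = floor(5.611) = 5

5


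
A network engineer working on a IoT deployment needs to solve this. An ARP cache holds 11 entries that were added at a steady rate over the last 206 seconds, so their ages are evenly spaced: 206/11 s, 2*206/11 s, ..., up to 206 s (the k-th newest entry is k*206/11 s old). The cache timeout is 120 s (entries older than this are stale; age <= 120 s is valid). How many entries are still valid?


Ages are k * 206/11 s for k = 1..11 (spacing = 18.7273 s).
Entry k is valid iff k * 206/11 <= 120 iff k <= 11 * 120 / 206 = 6.4078
n_valid = floor(6.4078) = 6
(n_stale = 11 - 6 = 5)

6


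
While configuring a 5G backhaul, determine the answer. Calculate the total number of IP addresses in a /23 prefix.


Given: CIDR prefix /23
Host bits = 32 - 23 = 9
Total addresses = 2^9 = 512

512


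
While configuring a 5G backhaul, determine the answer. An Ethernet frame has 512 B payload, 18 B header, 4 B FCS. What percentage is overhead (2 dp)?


Given: payload = 512 B, header = 18 B, trailer = 4 B
Overhead bytes = header + trailer = 18 + 4 = 22
Total frame = payload + overhead = 512 + 22 = 534
Overhead % = 22 / 534 * 100 = 4.1199% -> 4.12% (2 dp)

4.12


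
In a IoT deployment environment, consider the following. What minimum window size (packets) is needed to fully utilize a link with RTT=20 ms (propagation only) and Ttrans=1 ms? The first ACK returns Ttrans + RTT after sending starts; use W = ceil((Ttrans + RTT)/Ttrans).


Given: Ttrans = 1 ms, RTT = 20 ms (= 2 * Tprop, Tprop = 10 ms)
Time until first ACK returns = Ttrans + RTT = 1 + 20 = 21 ms
Need W * Ttrans >= Ttrans + RTT  ->  W >= (Ttrans + RTT) / Ttrans
(Ttrans + RTT) / Ttrans = 21 / 1 = 21
W_min = ceil(21) = 21

21


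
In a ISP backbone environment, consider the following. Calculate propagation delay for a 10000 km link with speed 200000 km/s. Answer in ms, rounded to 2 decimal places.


Given: distance = 10000 km, speed = 200000 km/s
Delay = distance / speed = 10000 / 200000 seconds
Delay in ms = 10000 * 1000 / 200000
Delay = 50.0000 ms
Rounded to 2 dp = 50.00 ms

50.00


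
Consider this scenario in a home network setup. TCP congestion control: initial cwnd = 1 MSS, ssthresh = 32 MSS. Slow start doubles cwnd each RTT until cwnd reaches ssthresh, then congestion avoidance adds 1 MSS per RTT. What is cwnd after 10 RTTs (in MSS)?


RTT 0: cwnd = 1 MSS (initial)
RTT 1: cwnd = 2 MSS (slow start, doubled)
RTT 2: cwnd = 4 MSS (slow start, doubled)
RTT 3: cwnd = 8 MSS (slow start, doubled)
RTT 4: cwnd = 16 MSS (slow start, doubled)
RTT 5: cwnd = 32 MSS (slow start, doubled)
RTT 6: cwnd = 33 MSS (congestion avoidance, +1)
RTT 7: cwnd = 34 MSS (congestion avoidance, +1)
RTT 8: cwnd = 35 MSS (congestion avoidance, +1)
RTT 9: cwnd = 36 MSS (congestion avoidance, +1)
RTT 10: cwnd = 37 MSS (congestion avoidance, +1)

37


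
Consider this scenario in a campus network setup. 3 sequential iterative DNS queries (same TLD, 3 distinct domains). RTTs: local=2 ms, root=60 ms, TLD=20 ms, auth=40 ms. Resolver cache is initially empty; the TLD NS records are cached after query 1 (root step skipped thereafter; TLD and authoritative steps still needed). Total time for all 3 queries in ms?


Lookup 1 (cold cache): local + root + TLD + auth = 2 + 60 + 20 + 40 = 122 ms
Lookups 2..3 (TLD NS cached -> skip root; new domain -> still ask TLD and auth): local + TLD + auth = 2 + 20 + 40 = 62 ms each
Remaining 2 lookups: 2 * 62 = 124 ms
Total = 122 + 124 = 246 ms

246


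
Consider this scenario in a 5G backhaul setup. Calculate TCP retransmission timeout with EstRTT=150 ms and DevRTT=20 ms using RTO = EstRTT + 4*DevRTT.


Given: EstRTT = 150 ms, DevRTT = 20 ms
Timeout = EstRTT + 4 * DevRTT
4 * DevRTT = 4 * 20 = 80
Timeout = 150 + 80 = 230 ms

230


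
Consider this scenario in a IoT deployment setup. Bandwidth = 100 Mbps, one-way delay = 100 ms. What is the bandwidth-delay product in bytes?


Given: bandwidth = 100 Mbps, delay = 100 ms
BDP in bits = 100 * 10^6 * 100 / 1000
BDP in bits = 10000000
BDP in bytes = 10000000 / 8 = 1250000

1250000


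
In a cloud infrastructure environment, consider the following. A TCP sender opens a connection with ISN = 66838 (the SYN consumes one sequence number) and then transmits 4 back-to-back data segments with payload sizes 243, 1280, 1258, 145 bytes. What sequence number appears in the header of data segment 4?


The SYN occupies sequence number ISN = 66838, so the first data byte is ISN + 1 = 66839.
SEQ of data segment i = (ISN + 1) + sum of payload sizes of segments 1..i-1.
Segment 1: SEQ = 66839, payload = 243 bytes
Segment 2: SEQ = 67082, payload = 1280 bytes
Segment 3: SEQ = 68362, payload = 1258 bytes
Segment 4: SEQ = 69620, payload = 145 bytes
SEQ of segment 4 = 66839 + 243 + 1280 + 1258 = 69620

69620


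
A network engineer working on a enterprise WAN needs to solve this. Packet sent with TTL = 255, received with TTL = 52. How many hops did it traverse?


Given: initial TTL = 255, received TTL = 52
Hops = initial TTL - received TTL
Hops = 255 - 52 = 203

203


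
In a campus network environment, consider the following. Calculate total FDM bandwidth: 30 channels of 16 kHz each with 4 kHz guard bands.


Given: 30 channels, 16 kHz each, guard = 4 kHz
Channel bandwidth = 30 * 16 = 480 kHz
Guard bands = 29 gaps * 4 kHz = 116 kHz
Total = 480 + 116 = 596 kHz

596


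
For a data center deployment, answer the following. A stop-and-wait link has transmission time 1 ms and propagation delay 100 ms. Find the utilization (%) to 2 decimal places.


Given: Ttrans = 1 ms, Tprop = 100 ms
RTT = 2 * Tprop = 2 * 100 = 200 ms
U = Ttrans / (Ttrans + RTT)
U = 1 / (1 + 200)
U = 1 / 201 = 0.004975
U% = 0.50%

0.50


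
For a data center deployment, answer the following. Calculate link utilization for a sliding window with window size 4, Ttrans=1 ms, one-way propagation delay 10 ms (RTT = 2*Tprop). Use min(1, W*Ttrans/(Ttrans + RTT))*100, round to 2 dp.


Given: W = 4, Ttrans = 1 ms, RTT = 20 ms (= 2 * Tprop, Tprop = 10 ms)
Cycle time = Ttrans + RTT = 1 + 20 = 21 ms (first packet sent until its ACK returns)
W * Ttrans = 4 * 1 = 4 ms of sending per cycle
W * Ttrans / (Ttrans + RTT) = 4 / 21 = 0.190476
U = min(1, 0.190476) = 0.190476
U% = 19.05%

19.05


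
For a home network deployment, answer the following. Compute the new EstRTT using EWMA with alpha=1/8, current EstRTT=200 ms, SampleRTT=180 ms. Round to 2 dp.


Given: EstRTT = 200 ms, SampleRTT = 180 ms, alpha = 1/8
New EstRTT = (1 - alpha) * EstRTT + alpha * SampleRTT
(7/8) * 200 = 175
(1/8) * 180 = 22.5
New EstRTT = 175 + 22.5 = 197.5 ms -> 197.50 ms (2 dp)

197.50


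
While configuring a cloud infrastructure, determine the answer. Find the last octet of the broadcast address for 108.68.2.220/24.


Given: IP = 108.68.2.220, prefix = /24
Host bits = 32 - 24 = 8
Network last octet = 220 AND mask = 0
Host part size = 2^8 - 1 = 255
Broadcast last octet = 0 OR 255 = 255

255


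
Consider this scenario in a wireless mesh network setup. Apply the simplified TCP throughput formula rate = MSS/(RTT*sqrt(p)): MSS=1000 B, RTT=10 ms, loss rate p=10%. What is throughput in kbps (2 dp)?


Given: MSS = 1000 bytes, RTT = 10 ms, loss = 10%
RTT in seconds = 10 / 1000 = 0.01
Loss rate = 10% = 0.1
sqrt(loss) = sqrt(0.1) = 0.316227766017
Throughput (bytes/s) = 1000 / (0.01 * 0.316227766017) = 316227.7660
Throughput (kbps) = 316227.7660 * 8 / 1000 = 2529.822128 -> 2529.82 kbps (2 dp)

2529.82


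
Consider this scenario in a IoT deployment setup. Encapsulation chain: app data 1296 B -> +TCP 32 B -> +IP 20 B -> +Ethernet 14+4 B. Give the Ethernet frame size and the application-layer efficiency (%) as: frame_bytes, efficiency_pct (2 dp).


TCP segment = 1296 + 32 = 1328 B
IP packet = 1328 + 20 = 1348 B
Ethernet frame = 1348 + 14 + 4 = 1366 B
Efficiency = app / frame = 1296 / 1366 = 0.948755 = 94.8755% -> 94.88% (2 dp)

1366, 94.88


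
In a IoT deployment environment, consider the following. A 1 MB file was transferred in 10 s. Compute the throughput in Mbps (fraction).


Given: file = 1 MB, time = 10 s
File in Mb = 1 * 8 = 8 Mb
Throughput = 8 / 10 Mbps
Throughput = 4/5 Mbps

4/5


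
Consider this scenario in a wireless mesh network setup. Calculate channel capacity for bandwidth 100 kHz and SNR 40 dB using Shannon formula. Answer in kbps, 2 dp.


Given: B = 100 kHz, SNR = 40 dB
SNR linear = 10^(40/10) = 10000
1 + SNR = 10001
log2(10001) = 13.2878566418
C = 100 * 1000 * 13.2878566418 = 1328785.6642 bps
C = 1328.785664 kbps -> 1328.79 kbps (2 dp)

1328.79


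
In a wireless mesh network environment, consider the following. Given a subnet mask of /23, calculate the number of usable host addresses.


Given: subnet mask /23
Host bits = 32 - 23 = 9
Total addresses = 2^9 = 512
Usable hosts = 512 - 2 (network + broadcast) = 510

510


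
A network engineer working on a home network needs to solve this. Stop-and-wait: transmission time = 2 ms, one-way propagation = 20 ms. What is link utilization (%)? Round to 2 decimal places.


Given: Ttrans = 2 ms, Tprop = 20 ms
RTT = 2 * Tprop = 2 * 20 = 40 ms
U = Ttrans / (Ttrans + RTT)
U = 2 / (2 + 40)
U = 2 / 42 = 0.047619
U% = 4.76%

4.76


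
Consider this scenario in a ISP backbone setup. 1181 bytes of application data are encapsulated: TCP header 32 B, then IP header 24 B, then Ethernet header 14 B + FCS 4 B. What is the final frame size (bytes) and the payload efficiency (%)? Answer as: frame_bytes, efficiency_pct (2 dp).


TCP segment = 1181 + 32 = 1213 B
IP packet = 1213 + 24 = 1237 B
Ethernet frame = 1237 + 14 + 4 = 1255 B
Efficiency = app / frame = 1181 / 1255 = 0.941036 = 94.1036% -> 94.10% (2 dp)

1255, 94.10


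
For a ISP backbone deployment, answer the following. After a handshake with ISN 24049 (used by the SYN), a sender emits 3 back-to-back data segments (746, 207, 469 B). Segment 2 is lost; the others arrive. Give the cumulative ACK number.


SYN uses sequence number 24049; first data byte = ISN + 1 = 24050.
Segment 1: SEQ = 24050, len = 746 B, covers [24050, 24795]
Segment 2: SEQ = 24796, len = 207 B, covers [24796, 25002] [LOST]
Segment 3: SEQ = 25003, len = 469 B, covers [25003, 25471]
In-order data received: bytes [24050, 24795] (segments 1..1).
Segment 2 missing -> gap begins at byte 24796; later segments buffered out of order.
Cumulative ACK = next expected in-order byte = 24050 + 746 = 24796

24796


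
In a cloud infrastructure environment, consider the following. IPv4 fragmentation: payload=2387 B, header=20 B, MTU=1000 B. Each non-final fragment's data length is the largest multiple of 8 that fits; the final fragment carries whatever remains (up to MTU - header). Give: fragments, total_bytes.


Max data per non-final fragment = floor((MTU - header)/8)*8 = floor((1000 - 20)/8)*8 = floor(980/8)*8 = 976 B
Final fragment needs no 8-byte alignment: it can carry up to MTU - header = 980 B
Non-final fragments needed = ceil((payload - 980) / 976) = ceil(1407/976) = ceil(1.4416) = 2
Number of fragments = 2 + 1 = 3
Fragment sizes (data): 2 * 976 B + 435 B (last, 435 <= 980 OK)
Total bytes sent = payload + n_frags * header = 2387 + 3*20 = 2387 + 60 = 2447 B

3, 2447


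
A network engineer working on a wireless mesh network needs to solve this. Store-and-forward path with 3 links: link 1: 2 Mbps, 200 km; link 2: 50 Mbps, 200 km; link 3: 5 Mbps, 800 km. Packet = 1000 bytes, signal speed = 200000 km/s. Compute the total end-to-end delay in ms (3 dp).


Packet = 1000 bytes = 8000 bits. Store-and-forward: sum (t_trans + t_prop) per link.
Link 1: t_trans = 8000/(2*10^6) s = 4.0000 ms; t_prop = 200/200000 s = 1.0000 ms; subtotal = 5.0000 ms
Link 2: t_trans = 8000/(50*10^6) s = 0.1600 ms; t_prop = 200/200000 s = 1.0000 ms; subtotal = 1.1600 ms
Link 3: t_trans = 8000/(5*10^6) s = 1.6000 ms; t_prop = 800/200000 s = 4.0000 ms; subtotal = 5.6000 ms
End-to-end = 5.0000 + 1.1600 + 5.6000 = 11.7600 ms -> 11.760 ms (3 dp)

11.760


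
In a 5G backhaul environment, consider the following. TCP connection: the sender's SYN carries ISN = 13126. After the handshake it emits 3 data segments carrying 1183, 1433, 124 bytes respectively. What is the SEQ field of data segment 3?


The SYN occupies sequence number ISN = 13126, so the first data byte is ISN + 1 = 13127.
SEQ of data segment i = (ISN + 1) + sum of payload sizes of segments 1..i-1.
Segment 1: SEQ = 13127, payload = 1183 bytes
Segment 2: SEQ = 14310, payload = 1433 bytes
Segment 3: SEQ = 15743, payload = 124 bytes
SEQ of segment 3 = 13127 + 1183 + 1433 = 15743

15743
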